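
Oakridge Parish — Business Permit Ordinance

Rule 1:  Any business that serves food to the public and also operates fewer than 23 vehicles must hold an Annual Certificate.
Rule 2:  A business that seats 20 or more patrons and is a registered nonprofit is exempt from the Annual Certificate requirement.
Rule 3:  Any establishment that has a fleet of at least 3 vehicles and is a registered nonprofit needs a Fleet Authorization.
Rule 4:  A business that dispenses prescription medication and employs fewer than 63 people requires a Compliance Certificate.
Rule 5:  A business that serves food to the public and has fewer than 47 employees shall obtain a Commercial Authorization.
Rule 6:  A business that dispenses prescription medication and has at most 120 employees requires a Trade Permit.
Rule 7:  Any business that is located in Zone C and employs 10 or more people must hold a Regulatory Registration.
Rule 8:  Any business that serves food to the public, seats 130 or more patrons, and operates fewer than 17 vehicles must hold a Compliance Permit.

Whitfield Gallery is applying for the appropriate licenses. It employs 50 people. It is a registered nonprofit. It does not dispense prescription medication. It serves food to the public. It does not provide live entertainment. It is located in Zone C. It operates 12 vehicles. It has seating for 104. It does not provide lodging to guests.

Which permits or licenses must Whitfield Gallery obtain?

Fleet Authorization, Regulatory Registration

Rule 1: serves food to the public; vehicles 12 < 23 → Annual Certificate required.
Rule 2: seating 104 ≥ 20; is a registered nonprofit → exempt from Annual Certificate.
Rule 3: vehicles 12 ≥ 3; is a registered nonprofit → Fleet Authorization required.
Rule 4: does not dispense prescription medication; employees 50 < 63 → Compliance Certificate not required.
Rule 5: serves food to the public; employees 50 ≥ 47 → Commercial Authorization not required.
Rule 6: does not dispense prescription medication; employees 50 ≤ 120 → Trade Permit not required.
Rule 7: is located in Zone C; employees 50 ≥ 10 → Regulatory Registration required.
Rule 8: serves food to the public; seating 104 < 130; vehicles 12 < 17 → Compliance Permit not required.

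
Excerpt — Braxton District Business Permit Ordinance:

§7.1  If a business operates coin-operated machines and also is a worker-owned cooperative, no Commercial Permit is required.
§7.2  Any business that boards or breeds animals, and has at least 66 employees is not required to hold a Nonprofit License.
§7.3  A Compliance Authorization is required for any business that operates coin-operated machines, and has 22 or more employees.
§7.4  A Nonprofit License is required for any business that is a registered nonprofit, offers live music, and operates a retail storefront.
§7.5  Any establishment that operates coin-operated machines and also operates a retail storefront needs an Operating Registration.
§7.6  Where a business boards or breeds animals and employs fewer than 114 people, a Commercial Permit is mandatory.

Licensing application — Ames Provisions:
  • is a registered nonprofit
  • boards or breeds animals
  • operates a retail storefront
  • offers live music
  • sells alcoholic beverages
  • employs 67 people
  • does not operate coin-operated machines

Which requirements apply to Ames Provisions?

Commercial Permit

§7.1 does not operate coin-operated machines; is a registered nonprofit (not: is a worker-owned cooperative) → Commercial Permit exemption does not apply.
§7.2 boards or breeds animals; employees 67 ≥ 66 → exempt from Nonprofit License.
§7.3 does not operate coin-operated machines; employees 67 ≥ 22 → Compliance Authorization not required.
§7.4 is a registered nonprofit; offers live music; operates a retail storefront → Nonprofit License required.
§7.5 does not operate coin-operated machines; operates a retail storefront → Operating Registration not required.
§7.6 boards or breeds animals; employees 67 < 114 → Commercial Permit required.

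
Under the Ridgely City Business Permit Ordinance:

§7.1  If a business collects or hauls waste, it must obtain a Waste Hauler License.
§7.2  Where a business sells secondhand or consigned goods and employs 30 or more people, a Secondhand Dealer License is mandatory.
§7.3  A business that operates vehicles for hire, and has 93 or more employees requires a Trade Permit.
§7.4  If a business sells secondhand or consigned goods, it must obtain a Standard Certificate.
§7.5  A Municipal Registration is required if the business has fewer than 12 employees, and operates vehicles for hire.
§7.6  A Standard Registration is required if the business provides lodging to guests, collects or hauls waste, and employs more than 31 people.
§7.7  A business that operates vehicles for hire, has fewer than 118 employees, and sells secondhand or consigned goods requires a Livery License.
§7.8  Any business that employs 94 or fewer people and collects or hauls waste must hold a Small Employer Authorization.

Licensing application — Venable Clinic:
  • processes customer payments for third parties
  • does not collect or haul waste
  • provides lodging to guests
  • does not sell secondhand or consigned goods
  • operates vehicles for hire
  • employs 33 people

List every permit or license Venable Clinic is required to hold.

None

§7.1 does not collect or haul waste → Waste Hauler License not required.
§7.2 does not sell secondhand or consigned goods; employees 33 ≥ 30 → Secondhand Dealer License not required.
§7.3 operates vehicles for hire; employees 33 < 93 → Trade Permit not required.
§7.4 does not sell secondhand or consigned goods → Standard Certificate not required.
§7.5 employees 33 ≥ 12; operates vehicles for hire → Municipal Registration not required.
§7.6 provides lodging to guests; does not collect or haul waste; employees 33 > 31 → Standard Registration not required.
§7.7 operates vehicles for hire; employees 33 < 118; does not sell secondhand or consigned goods → Livery License not required.
§7.8 employees 33 ≤ 94; does not collect or haul waste → Small Employer Authorization not required.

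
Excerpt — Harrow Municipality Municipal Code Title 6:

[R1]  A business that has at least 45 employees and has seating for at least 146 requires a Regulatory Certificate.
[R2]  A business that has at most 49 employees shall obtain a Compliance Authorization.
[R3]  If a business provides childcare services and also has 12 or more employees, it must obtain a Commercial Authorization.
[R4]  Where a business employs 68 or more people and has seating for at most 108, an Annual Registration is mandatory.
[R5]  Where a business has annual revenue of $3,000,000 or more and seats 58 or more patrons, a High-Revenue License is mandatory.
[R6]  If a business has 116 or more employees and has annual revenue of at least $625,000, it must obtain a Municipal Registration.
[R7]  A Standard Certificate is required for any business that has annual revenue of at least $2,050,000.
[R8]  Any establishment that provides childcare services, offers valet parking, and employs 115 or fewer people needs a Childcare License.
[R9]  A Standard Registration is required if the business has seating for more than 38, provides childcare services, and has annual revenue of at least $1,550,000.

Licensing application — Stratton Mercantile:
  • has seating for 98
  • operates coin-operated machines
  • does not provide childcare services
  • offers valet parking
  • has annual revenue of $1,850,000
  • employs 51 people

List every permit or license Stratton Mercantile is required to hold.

[R1] employees 51 ≥ 45; seating 98 < 146 → Regulatory Certificate not required.
[R2] employees 51 > 49 → Compliance Authorization not required.
[R3] does not provide childcare services; employees 51 ≥ 12 → Commercial Authorization not required.
[R4] employees 51 < 68; seating 98 ≤ 108 → Annual Registration not required.
[R5] revenue $1,850,000 < $3,000,000; seating 98 ≥ 58 → High-Revenue License not required.
[R6] employees 51 < 116; revenue $1,850,000 ≥ $625,000 → Municipal Registration not required.
[R7] revenue $1,850,000 < $2,050,000 → Standard Certificate not required.
[R8] does not provide childcare services; offers valet parking; employees 51 ≤ 115 → Childcare License not required.
[R9] seating 98 > 38; does not provide childcare services; revenue $1,850,000 ≥ $1,550,000 → Standard Registration not required.

None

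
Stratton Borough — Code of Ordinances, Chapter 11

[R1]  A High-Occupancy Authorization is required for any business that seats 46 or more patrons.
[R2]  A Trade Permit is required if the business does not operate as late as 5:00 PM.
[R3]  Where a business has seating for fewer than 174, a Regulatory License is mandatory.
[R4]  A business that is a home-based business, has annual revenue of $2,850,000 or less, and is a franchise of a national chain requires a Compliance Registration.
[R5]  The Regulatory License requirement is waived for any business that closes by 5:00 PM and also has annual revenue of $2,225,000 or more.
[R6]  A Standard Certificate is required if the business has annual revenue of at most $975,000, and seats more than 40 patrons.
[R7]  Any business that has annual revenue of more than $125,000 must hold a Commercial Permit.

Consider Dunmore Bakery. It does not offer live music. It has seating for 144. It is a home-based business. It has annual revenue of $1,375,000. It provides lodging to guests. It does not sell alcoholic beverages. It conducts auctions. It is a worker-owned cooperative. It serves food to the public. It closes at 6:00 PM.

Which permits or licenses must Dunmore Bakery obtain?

Commercial Permit, High-Occupancy Authorization, Regulatory License

[R1] seating 144 ≥ 46 → High-Occupancy Authorization required.
[R2] closes 6:00 PM, after 5:00 PM → Trade Permit not required.
[R3] seating 144 < 174 → Regulatory License required.
[R4] is a home-based business; revenue $1,375,000 ≤ $2,850,000; is a worker-owned cooperative (not: is a franchise of a national chain) → Compliance Registration not required.
[R5] closes 6:00 PM, after 5:00 PM; revenue $1,375,000 < $2,225,000 → Regulatory License exemption does not apply.
[R6] revenue $1,375,000 > $975,000; seating 144 > 40 → Standard Certificate not required.
[R7] revenue $1,375,000 > $125,000 → Commercial Permit required.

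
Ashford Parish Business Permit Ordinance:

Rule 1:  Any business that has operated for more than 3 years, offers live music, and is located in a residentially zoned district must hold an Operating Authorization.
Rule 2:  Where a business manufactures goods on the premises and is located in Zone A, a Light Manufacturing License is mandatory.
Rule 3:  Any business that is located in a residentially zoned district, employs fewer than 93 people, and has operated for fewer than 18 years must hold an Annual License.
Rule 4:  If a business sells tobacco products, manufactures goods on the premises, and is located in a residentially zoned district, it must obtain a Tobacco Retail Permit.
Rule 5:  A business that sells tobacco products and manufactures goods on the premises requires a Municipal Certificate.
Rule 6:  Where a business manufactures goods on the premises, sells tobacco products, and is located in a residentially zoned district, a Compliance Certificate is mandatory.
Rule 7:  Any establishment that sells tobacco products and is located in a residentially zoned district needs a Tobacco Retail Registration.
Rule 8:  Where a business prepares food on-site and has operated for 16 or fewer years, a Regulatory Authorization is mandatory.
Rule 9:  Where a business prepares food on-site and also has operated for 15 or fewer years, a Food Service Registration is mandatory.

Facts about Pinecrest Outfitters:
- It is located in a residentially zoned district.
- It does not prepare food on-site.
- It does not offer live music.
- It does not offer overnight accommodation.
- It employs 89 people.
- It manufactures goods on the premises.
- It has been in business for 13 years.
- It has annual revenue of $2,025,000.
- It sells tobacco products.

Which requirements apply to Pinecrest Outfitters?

Rule 1: years in business 13 > 3; does not offer live music; is located in a residentially zoned district → Operating Authorization not required.
Rule 2: manufactures goods on the premises; is located in a residentially zoned district (not: is located in Zone A) → Light Manufacturing License not required.
Rule 3: is located in a residentially zoned district; employees 89 < 93; years in business 13 < 18 → Annual License required.
Rule 4: sells tobacco products; manufactures goods on the premises; is located in a residentially zoned district → Tobacco Retail Permit required.
Rule 5: sells tobacco products; manufactures goods on the premises → Municipal Certificate required.
Rule 6: manufactures goods on the premises; sells tobacco products; is located in a residentially zoned district → Compliance Certificate required.
Rule 7: sells tobacco products; is located in a residentially zoned district → Tobacco Retail Registration required.
Rule 8: does not prepare food on-site; years in business 13 ≤ 16 → Regulatory Authorization not required.
Rule 9: does not prepare food on-site; years in business 13 ≤ 15 → Food Service Registration not required.

Annual License, Compliance Certificate, Municipal Certificate, Tobacco Retail Permit, Tobacco Retail Registration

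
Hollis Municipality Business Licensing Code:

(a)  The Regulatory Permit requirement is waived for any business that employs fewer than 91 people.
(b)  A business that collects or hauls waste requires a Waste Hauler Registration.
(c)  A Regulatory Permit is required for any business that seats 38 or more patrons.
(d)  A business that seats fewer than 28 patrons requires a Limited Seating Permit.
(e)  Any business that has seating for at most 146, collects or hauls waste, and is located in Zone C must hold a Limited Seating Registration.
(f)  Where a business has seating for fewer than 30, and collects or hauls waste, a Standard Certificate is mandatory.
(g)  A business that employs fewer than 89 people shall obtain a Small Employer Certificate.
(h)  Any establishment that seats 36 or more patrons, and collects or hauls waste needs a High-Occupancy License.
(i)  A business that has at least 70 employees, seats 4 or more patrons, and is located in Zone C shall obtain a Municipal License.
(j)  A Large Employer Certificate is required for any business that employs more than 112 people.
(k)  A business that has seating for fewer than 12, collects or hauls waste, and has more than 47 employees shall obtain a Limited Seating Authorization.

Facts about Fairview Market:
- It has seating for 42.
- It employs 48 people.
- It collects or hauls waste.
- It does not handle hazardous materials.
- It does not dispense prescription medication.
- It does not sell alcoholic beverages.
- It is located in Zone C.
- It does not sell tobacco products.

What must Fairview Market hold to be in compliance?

(a) employees 48 < 91 → exempt from Regulatory Permit.
(b) collects or hauls waste → Waste Hauler Registration required.
(c) seating 42 ≥ 38 → Regulatory Permit required.
(d) seating 42 ≥ 28 → Limited Seating Permit not required.
(e) seating 42 ≤ 146; collects or hauls waste; is located in Zone C → Limited Seating Registration required.
(f) seating 42 ≥ 30; collects or hauls waste → Standard Certificate not required.
(g) employees 48 < 89 → Small Employer Certificate required.
(h) seating 42 ≥ 36; collects or hauls waste → High-Occupancy License required.
(i) employees 48 < 70; seating 42 ≥ 4; is located in Zone C → Municipal License not required.
(j) employees 48 ≤ 112 → Large Employer Certificate not required.
(k) seating 42 ≥ 12; collects or hauls waste; employees 48 > 47 → Limited Seating Authorization not required.

High-Occupancy License, Limited Seating Registration, Small Employer Certificate, Waste Hauler Registration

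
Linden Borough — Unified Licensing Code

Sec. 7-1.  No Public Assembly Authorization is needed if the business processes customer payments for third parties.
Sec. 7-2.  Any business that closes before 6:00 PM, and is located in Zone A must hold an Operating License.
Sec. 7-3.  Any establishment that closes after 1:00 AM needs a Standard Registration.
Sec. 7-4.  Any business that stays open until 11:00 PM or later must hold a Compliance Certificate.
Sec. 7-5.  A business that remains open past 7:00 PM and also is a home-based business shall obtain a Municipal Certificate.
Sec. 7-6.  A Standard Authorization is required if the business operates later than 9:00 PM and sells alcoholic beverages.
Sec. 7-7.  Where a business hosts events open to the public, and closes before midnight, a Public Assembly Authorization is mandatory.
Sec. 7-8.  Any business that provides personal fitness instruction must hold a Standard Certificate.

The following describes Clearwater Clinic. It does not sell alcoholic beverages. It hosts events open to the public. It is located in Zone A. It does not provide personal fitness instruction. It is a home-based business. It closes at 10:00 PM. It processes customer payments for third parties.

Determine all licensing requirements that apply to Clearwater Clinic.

Municipal Certificate

Sec. 7-1. processes customer payments for third parties → exempt from Public Assembly Authorization.
Sec. 7-2. closes 10:00 PM, after 6:00 PM; is located in Zone A → Operating License not required.
Sec. 7-3. closes 10:00 PM, at/before 1:00 AM → Standard Registration not required.
Sec. 7-4. closes 10:00 PM, at/before 11:00 PM → Compliance Certificate not required.
Sec. 7-5. closes 10:00 PM, after 7:00 PM; is a home-based business → Municipal Certificate required.
Sec. 7-6. closes 10:00 PM, after 9:00 PM; does not sell alcoholic beverages → Standard Authorization not required.
Sec. 7-7. hosts events open to the public; closes 10:00 PM, at/before midnight → Public Assembly Authorization required.
Sec. 7-8. does not provide personal fitness instruction → Standard Certificate not required.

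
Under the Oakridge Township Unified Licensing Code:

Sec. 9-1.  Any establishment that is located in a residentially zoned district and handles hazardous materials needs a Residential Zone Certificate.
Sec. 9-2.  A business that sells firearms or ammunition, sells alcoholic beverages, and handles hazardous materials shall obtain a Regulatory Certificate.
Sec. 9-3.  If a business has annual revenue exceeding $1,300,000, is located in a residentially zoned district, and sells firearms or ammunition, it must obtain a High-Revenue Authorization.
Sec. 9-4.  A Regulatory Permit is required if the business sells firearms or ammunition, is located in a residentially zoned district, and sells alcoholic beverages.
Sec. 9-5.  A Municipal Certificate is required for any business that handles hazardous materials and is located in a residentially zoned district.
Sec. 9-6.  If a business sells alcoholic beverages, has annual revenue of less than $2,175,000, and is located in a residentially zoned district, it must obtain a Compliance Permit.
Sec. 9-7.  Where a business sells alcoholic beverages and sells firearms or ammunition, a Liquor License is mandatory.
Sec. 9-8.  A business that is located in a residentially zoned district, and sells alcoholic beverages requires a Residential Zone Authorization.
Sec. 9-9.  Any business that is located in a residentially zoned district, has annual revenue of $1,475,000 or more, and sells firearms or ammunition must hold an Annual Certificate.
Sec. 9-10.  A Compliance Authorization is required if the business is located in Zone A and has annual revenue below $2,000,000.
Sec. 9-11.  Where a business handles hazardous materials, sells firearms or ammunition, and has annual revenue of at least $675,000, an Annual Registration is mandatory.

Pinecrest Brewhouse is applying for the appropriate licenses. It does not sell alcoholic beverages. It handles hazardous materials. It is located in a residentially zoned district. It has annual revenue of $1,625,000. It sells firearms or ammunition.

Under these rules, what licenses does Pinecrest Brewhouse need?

Annual Certificate, Annual Registration, High-Revenue Authorization, Municipal Certificate, Residential Zone Certificate

Sec. 9-1. is located in a residentially zoned district; handles hazardous materials → Residential Zone Certificate required.
Sec. 9-2. sells firearms or ammunition; does not sell alcoholic beverages; handles hazardous materials → Regulatory Certificate not required.
Sec. 9-3. revenue $1,625,000 > $1,300,000; is located in a residentially zoned district; sells firearms or ammunition → High-Revenue Authorization required.
Sec. 9-4. sells firearms or ammunition; is located in a residentially zoned district; does not sell alcoholic beverages → Regulatory Permit not required.
Sec. 9-5. handles hazardous materials; is located in a residentially zoned district → Municipal Certificate required.
Sec. 9-6. does not sell alcoholic beverages; revenue $1,625,000 < $2,175,000; is located in a residentially zoned district → Compliance Permit not required.
Sec. 9-7. does not sell alcoholic beverages; sells firearms or ammunition → Liquor License not required.
Sec. 9-8. is located in a residentially zoned district; does not sell alcoholic beverages → Residential Zone Authorization not required.
Sec. 9-9. is located in a residentially zoned district; revenue $1,625,000 ≥ $1,475,000; sells firearms or ammunition → Annual Certificate required.
Sec. 9-10. is located in a residentially zoned district (not: is located in Zone A); revenue $1,625,000 < $2,000,000 → Compliance Authorization not required.
Sec. 9-11. handles hazardous materials; sells firearms or ammunition; revenue $1,625,000 ≥ $675,000 → Annual Registration required.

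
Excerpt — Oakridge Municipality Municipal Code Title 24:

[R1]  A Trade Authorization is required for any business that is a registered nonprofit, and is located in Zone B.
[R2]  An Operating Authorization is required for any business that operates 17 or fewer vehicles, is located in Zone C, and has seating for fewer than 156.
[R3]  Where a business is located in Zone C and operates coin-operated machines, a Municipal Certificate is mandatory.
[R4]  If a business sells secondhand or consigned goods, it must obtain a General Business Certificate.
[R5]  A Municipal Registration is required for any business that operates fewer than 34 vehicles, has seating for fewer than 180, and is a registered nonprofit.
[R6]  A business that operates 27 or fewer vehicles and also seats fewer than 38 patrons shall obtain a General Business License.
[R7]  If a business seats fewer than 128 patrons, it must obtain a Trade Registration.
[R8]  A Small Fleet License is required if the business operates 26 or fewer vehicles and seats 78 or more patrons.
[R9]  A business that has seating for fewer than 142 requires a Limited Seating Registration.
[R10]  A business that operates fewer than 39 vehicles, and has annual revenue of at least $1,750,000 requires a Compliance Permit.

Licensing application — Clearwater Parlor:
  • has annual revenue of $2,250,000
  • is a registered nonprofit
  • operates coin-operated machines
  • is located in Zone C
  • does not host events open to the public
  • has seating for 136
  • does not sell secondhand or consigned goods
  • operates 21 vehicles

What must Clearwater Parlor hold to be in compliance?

[R1] is a registered nonprofit; is located in Zone C (not: is located in Zone B) → Trade Authorization not required.
[R2] vehicles 21 > 17; is located in Zone C; seating 136 < 156 → Operating Authorization not required.
[R3] is located in Zone C; operates coin-operated machines → Municipal Certificate required.
[R4] does not sell secondhand or consigned goods → General Business Certificate not required.
[R5] vehicles 21 < 34; seating 136 < 180; is a registered nonprofit → Municipal Registration required.
[R6] vehicles 21 ≤ 27; seating 136 ≥ 38 → General Business License not required.
[R7] seating 136 ≥ 128 → Trade Registration not required.
[R8] vehicles 21 ≤ 26; seating 136 ≥ 78 → Small Fleet License required.
[R9] seating 136 < 142 → Limited Seating Registration required.
[R10] vehicles 21 < 39; revenue $2,250,000 ≥ $1,750,000 → Compliance Permit required.

Compliance Permit, Limited Seating Registration, Municipal Certificate, Municipal Registration, Small Fleet License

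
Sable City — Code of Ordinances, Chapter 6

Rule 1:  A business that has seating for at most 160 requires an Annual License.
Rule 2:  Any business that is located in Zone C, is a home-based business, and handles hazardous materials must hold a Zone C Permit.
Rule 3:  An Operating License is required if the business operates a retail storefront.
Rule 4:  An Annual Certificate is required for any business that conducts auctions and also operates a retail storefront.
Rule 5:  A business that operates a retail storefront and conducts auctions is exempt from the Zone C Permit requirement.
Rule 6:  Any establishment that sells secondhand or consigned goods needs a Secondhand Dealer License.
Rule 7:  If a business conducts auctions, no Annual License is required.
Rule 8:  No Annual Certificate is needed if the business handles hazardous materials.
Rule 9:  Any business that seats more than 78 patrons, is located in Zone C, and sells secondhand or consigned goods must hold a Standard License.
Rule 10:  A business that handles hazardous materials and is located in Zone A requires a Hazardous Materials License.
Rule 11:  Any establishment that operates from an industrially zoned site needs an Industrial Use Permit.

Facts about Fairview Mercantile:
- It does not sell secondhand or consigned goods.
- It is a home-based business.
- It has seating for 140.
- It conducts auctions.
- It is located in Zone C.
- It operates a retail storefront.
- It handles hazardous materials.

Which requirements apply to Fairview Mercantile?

Rule 1: seating 140 ≤ 160 → Annual License required.
Rule 2: is located in Zone C; is a home-based business; handles hazardous materials → Zone C Permit required.
Rule 3: operates a retail storefront → Operating License required.
Rule 4: conducts auctions; operates a retail storefront → Annual Certificate required.
Rule 5: operates a retail storefront; conducts auctions → exempt from Zone C Permit.
Rule 6: does not sell secondhand or consigned goods → Secondhand Dealer License not required.
Rule 7: conducts auctions → exempt from Annual License.
Rule 8: handles hazardous materials → exempt from Annual Certificate.
Rule 9: seating 140 > 78; is located in Zone C; does not sell secondhand or consigned goods → Standard License not required.
Rule 10: handles hazardous materials; is located in Zone C (not: is located in Zone A) → Hazardous Materials License not required.
Rule 11: is a home-based business (not: operates from an industrially zoned site) → Industrial Use Permit not required.

Operating License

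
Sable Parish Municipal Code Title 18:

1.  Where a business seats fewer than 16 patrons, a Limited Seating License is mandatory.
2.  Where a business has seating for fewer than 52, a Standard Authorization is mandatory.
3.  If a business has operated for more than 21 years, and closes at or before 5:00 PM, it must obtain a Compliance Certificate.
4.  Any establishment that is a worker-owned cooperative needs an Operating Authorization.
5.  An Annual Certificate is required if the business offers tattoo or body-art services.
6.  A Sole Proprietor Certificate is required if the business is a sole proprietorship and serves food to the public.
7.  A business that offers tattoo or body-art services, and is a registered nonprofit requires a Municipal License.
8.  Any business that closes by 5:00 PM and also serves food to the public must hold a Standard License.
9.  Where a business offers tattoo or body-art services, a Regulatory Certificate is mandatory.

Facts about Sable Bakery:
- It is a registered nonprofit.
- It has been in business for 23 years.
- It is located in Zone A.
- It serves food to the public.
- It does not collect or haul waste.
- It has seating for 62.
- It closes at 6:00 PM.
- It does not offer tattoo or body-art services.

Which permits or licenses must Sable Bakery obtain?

1. seating 62 ≥ 16 → Limited Seating License not required.
2. seating 62 ≥ 52 → Standard Authorization not required.
3. years in business 23 > 21; closes 6:00 PM, after 5:00 PM → Compliance Certificate not required.
4. is a registered nonprofit (not: is a worker-owned cooperative) → Operating Authorization not required.
5. does not offer tattoo or body-art services → Annual Certificate not required.
6. is a registered nonprofit (not: is a sole proprietorship); serves food to the public → Sole Proprietor Certificate not required.
7. does not offer tattoo or body-art services; is a registered nonprofit → Municipal License not required.
8. closes 6:00 PM, after 5:00 PM; serves food to the public → Standard License not required.
9. does not offer tattoo or body-art services → Regulatory Certificate not required.

None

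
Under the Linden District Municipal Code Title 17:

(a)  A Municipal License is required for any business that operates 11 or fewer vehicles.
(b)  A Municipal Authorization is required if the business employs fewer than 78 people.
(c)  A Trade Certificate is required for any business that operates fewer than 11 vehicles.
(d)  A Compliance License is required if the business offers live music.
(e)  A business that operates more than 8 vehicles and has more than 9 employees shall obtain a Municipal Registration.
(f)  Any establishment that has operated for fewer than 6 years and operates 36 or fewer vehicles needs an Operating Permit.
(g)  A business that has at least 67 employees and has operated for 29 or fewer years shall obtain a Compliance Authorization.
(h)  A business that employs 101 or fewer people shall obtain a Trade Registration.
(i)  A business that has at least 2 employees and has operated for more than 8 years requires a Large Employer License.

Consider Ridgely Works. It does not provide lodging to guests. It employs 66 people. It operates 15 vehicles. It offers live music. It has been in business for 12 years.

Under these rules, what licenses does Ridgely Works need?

(a) vehicles 15 > 11 → Municipal License not required.
(b) employees 66 < 78 → Municipal Authorization required.
(c) vehicles 15 ≥ 11 → Trade Certificate not required.
(d) offers live music → Compliance License required.
(e) vehicles 15 > 8; employees 66 > 9 → Municipal Registration required.
(f) years in business 12 ≥ 6; vehicles 15 ≤ 36 → Operating Permit not required.
(g) employees 66 < 67; years in business 12 ≤ 29 → Compliance Authorization not required.
(h) employees 66 ≤ 101 → Trade Registration required.
(i) employees 66 ≥ 2; years in business 12 > 8 → Large Employer License required.

Compliance License, Large Employer License, Municipal Authorization, Municipal Registration, Trade Registration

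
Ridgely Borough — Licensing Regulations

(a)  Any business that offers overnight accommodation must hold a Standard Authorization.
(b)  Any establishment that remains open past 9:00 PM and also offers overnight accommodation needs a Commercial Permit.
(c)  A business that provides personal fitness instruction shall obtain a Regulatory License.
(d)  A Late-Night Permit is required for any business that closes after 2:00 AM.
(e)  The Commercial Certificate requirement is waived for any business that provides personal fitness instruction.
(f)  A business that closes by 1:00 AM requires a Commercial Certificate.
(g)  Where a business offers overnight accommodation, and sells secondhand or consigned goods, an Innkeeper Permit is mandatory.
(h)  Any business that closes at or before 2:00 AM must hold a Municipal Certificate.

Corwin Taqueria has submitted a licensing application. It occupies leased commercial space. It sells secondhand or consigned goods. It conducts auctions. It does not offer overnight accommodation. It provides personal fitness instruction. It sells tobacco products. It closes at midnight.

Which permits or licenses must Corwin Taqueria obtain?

(a) does not offer overnight accommodation → Standard Authorization not required.
(b) closes midnight, after 9:00 PM; does not offer overnight accommodation → Commercial Permit not required.
(c) provides personal fitness instruction → Regulatory License required.
(d) closes midnight, at/before 2:00 AM → Late-Night Permit not required.
(e) provides personal fitness instruction → exempt from Commercial Certificate.
(f) closes midnight, at/before 1:00 AM → Commercial Certificate required.
(g) does not offer overnight accommodation; sells secondhand or consigned goods → Innkeeper Permit not required.
(h) closes midnight, at/before 2:00 AM → Municipal Certificate required.

Municipal Certificate, Regulatory License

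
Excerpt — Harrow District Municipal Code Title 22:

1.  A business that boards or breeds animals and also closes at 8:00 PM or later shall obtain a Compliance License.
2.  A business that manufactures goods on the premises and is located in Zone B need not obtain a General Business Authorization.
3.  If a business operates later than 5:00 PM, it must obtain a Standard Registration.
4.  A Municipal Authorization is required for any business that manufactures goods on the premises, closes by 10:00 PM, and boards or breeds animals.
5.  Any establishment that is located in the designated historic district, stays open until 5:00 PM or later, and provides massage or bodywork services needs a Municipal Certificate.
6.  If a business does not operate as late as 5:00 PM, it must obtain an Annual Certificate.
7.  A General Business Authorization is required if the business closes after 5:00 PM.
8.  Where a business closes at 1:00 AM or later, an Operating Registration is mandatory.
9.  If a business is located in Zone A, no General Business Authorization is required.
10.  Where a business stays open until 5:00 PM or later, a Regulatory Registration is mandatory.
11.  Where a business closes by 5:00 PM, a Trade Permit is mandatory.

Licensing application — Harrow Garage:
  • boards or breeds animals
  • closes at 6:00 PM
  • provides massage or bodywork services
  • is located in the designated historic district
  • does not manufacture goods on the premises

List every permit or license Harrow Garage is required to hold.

1. boards or breeds animals; closes 6:00 PM, at/before 8:00 PM → Compliance License not required.
2. does not manufacture goods on the premises; is located in the designated historic district (not: is located in Zone B) → General Business Authorization exemption does not apply.
3. closes 6:00 PM, after 5:00 PM → Standard Registration required.
4. does not manufacture goods on the premises; closes 6:00 PM, at/before 10:00 PM; boards or breeds animals → Municipal Authorization not required.
5. is located in the designated historic district; closes 6:00 PM, after 5:00 PM; provides massage or bodywork services → Municipal Certificate required.
6. closes 6:00 PM, after 5:00 PM → Annual Certificate not required.
7. closes 6:00 PM, after 5:00 PM → General Business Authorization required.
8. closes 6:00 PM, at/before 1:00 AM → Operating Registration not required.
9. is located in the designated historic district (not: is located in Zone A) → General Business Authorization exemption does not apply.
10. closes 6:00 PM, after 5:00 PM → Regulatory Registration required.
11. closes 6:00 PM, after 5:00 PM → Trade Permit not required.

General Business Authorization, Municipal Certificate, Regulatory Registration, Standard Registration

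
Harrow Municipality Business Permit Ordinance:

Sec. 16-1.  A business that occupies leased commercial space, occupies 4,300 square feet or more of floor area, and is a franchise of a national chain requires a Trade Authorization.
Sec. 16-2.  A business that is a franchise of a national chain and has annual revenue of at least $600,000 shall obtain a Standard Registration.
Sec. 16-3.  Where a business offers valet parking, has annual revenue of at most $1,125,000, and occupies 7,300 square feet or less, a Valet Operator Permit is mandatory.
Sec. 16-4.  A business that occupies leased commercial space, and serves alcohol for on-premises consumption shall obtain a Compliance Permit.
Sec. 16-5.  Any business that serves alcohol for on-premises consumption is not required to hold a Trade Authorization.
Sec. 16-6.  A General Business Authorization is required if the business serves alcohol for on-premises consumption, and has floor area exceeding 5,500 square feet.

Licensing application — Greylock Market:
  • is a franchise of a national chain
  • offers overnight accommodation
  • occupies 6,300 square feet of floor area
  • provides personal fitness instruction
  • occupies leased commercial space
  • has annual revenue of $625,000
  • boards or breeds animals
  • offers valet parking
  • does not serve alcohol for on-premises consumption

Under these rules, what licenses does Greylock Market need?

Standard Registration, Trade Authorization, Valet Operator Permit

Sec. 16-1. occupies leased commercial space; floor area 6,300 square feet ≥ 4,300 square feet; is a franchise of a national chain → Trade Authorization required.
Sec. 16-2. is a franchise of a national chain; revenue $625,000 ≥ $600,000 → Standard Registration required.
Sec. 16-3. offers valet parking; revenue $625,000 ≤ $1,125,000; floor area 6,300 square feet ≤ 7,300 square feet → Valet Operator Permit required.
Sec. 16-4. occupies leased commercial space; does not serve alcohol for on-premises consumption → Compliance Permit not required.
Sec. 16-5. does not serve alcohol for on-premises consumption → Trade Authorization exemption does not apply.
Sec. 16-6. does not serve alcohol for on-premises consumption; floor area 6,300 square feet > 5,500 square feet → General Business Authorization not required.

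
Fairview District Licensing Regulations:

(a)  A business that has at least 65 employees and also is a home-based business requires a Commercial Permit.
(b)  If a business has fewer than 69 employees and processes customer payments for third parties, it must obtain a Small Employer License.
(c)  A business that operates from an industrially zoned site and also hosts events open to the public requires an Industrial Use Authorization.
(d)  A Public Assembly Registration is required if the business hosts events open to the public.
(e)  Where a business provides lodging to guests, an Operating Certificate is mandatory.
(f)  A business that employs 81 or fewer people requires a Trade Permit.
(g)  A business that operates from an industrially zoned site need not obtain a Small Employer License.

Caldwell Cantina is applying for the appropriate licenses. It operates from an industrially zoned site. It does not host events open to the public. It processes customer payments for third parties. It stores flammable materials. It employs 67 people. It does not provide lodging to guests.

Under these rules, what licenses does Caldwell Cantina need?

(a) employees 67 ≥ 65; operates from an industrially zoned site (not: is a home-based business) → Commercial Permit not required.
(b) employees 67 < 69; processes customer payments for third parties → Small Employer License required.
(c) operates from an industrially zoned site; does not host events open to the public → Industrial Use Authorization not required.
(d) does not host events open to the public → Public Assembly Registration not required.
(e) does not provide lodging to guests → Operating Certificate not required.
(f) employees 67 ≤ 81 → Trade Permit required.
(g) operates from an industrially zoned site → exempt from Small Employer License.

Trade Permit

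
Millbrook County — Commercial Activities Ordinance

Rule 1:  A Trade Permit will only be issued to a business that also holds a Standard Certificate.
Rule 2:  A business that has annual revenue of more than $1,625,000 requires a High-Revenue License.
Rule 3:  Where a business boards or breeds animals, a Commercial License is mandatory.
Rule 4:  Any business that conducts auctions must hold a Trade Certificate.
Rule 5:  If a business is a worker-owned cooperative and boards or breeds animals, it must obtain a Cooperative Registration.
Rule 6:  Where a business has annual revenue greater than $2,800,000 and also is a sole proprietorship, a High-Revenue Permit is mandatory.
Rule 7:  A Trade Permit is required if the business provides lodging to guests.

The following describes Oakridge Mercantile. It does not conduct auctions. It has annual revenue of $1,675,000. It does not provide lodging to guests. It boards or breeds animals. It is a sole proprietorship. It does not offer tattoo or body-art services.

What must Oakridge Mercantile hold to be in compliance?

Commercial License, High-Revenue License

Rule 1: Trade Permit is not required → no effect.
Rule 2: revenue $1,675,000 > $1,625,000 → High-Revenue License required.
Rule 3: boards or breeds animals → Commercial License required.
Rule 4: does not conduct auctions → Trade Certificate not required.
Rule 5: is a sole proprietorship (not: is a worker-owned cooperative); boards or breeds animals → Cooperative Registration not required.
Rule 6: revenue $1,675,000 ≤ $2,800,000; is a sole proprietorship → High-Revenue Permit not required.
Rule 7: does not provide lodging to guests → Trade Permit not required.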